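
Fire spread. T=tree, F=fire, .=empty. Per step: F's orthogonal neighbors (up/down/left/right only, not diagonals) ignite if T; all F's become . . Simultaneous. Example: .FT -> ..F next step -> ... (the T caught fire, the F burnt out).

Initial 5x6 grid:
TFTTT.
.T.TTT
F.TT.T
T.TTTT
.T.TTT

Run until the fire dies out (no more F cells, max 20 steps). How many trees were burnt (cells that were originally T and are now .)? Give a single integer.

Step 1: +4 fires, +2 burnt (F count now 4)
Step 2: +1 fires, +4 burnt (F count now 1)
Step 3: +2 fires, +1 burnt (F count now 2)
Step 4: +2 fires, +2 burnt (F count now 2)
Step 5: +3 fires, +2 burnt (F count now 3)
Step 6: +4 fires, +3 burnt (F count now 4)
Step 7: +2 fires, +4 burnt (F count now 2)
Step 8: +1 fires, +2 burnt (F count now 1)
Step 9: +0 fires, +1 burnt (F count now 0)
Fire out after step 9
Initially T: 20, now '.': 29
Total burnt (originally-T cells now '.'): 19

Answer: 19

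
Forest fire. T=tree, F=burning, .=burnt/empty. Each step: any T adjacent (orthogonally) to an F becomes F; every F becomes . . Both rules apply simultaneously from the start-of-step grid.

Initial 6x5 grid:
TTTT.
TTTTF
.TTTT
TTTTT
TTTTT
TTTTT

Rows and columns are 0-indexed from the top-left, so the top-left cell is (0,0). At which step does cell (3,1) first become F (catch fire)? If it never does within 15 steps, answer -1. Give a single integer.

Step 1: cell (3,1)='T' (+2 fires, +1 burnt)
Step 2: cell (3,1)='T' (+4 fires, +2 burnt)
Step 3: cell (3,1)='T' (+5 fires, +4 burnt)
Step 4: cell (3,1)='T' (+6 fires, +5 burnt)
Step 5: cell (3,1)='F' (+4 fires, +6 burnt)
  -> target ignites at step 5
Step 6: cell (3,1)='.' (+3 fires, +4 burnt)
Step 7: cell (3,1)='.' (+2 fires, +3 burnt)
Step 8: cell (3,1)='.' (+1 fires, +2 burnt)
Step 9: cell (3,1)='.' (+0 fires, +1 burnt)
  fire out at step 9

5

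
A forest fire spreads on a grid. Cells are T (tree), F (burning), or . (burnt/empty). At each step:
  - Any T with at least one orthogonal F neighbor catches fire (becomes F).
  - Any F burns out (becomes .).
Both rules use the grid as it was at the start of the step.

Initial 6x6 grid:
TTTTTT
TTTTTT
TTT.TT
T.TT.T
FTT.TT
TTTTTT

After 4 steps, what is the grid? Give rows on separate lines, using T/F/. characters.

Step 1: 3 trees catch fire, 1 burn out
  TTTTTT
  TTTTTT
  TTT.TT
  F.TT.T
  .FT.TT
  FTTTTT
Step 2: 3 trees catch fire, 3 burn out
  TTTTTT
  TTTTTT
  FTT.TT
  ..TT.T
  ..F.TT
  .FTTTT
Step 3: 4 trees catch fire, 3 burn out
  TTTTTT
  FTTTTT
  .FT.TT
  ..FT.T
  ....TT
  ..FTTT
Step 4: 5 trees catch fire, 4 burn out
  FTTTTT
  .FTTTT
  ..F.TT
  ...F.T
  ....TT
  ...FTT

FTTTTT
.FTTTT
..F.TT
...F.T
....TT
...FTT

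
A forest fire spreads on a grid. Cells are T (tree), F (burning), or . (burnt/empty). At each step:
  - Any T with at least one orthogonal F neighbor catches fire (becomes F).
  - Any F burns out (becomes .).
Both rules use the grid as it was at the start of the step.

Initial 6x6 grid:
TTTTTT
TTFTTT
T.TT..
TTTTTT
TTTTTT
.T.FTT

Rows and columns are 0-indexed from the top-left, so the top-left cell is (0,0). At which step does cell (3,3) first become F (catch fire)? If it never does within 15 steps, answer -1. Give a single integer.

Step 1: cell (3,3)='T' (+6 fires, +2 burnt)
Step 2: cell (3,3)='F' (+10 fires, +6 burnt)
  -> target ignites at step 2
Step 3: cell (3,3)='.' (+8 fires, +10 burnt)
Step 4: cell (3,3)='.' (+5 fires, +8 burnt)
Step 5: cell (3,3)='.' (+0 fires, +5 burnt)
  fire out at step 5

2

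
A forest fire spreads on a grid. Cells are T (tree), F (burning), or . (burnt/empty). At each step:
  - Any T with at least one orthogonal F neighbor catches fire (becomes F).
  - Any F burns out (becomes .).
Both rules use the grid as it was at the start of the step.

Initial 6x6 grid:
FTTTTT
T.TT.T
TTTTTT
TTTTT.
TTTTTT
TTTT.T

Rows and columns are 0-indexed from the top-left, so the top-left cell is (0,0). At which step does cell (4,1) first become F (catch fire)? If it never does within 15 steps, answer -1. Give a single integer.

Step 1: cell (4,1)='T' (+2 fires, +1 burnt)
Step 2: cell (4,1)='T' (+2 fires, +2 burnt)
Step 3: cell (4,1)='T' (+4 fires, +2 burnt)
Step 4: cell (4,1)='T' (+5 fires, +4 burnt)
Step 5: cell (4,1)='F' (+5 fires, +5 burnt)
  -> target ignites at step 5
Step 6: cell (4,1)='.' (+5 fires, +5 burnt)
Step 7: cell (4,1)='.' (+4 fires, +5 burnt)
Step 8: cell (4,1)='.' (+2 fires, +4 burnt)
Step 9: cell (4,1)='.' (+1 fires, +2 burnt)
Step 10: cell (4,1)='.' (+1 fires, +1 burnt)
Step 11: cell (4,1)='.' (+0 fires, +1 burnt)
  fire out at step 11

5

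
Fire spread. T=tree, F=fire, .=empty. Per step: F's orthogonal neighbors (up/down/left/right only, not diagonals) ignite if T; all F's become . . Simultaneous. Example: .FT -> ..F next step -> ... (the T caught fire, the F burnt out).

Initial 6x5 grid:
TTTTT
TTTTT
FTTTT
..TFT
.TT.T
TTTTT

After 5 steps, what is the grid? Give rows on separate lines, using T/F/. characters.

Step 1: 5 trees catch fire, 2 burn out
  TTTTT
  FTTTT
  .FTFT
  ..F.F
  .TT.T
  TTTTT
Step 2: 7 trees catch fire, 5 burn out
  FTTTT
  .FTFT
  ..F.F
  .....
  .TF.F
  TTTTT
Step 3: 7 trees catch fire, 7 burn out
  .FTFT
  ..F.F
  .....
  .....
  .F...
  TTFTF
Step 4: 4 trees catch fire, 7 burn out
  ..F.F
  .....
  .....
  .....
  .....
  TF.F.
Step 5: 1 trees catch fire, 4 burn out
  .....
  .....
  .....
  .....
  .....
  F....

.....
.....
.....
.....
.....
F....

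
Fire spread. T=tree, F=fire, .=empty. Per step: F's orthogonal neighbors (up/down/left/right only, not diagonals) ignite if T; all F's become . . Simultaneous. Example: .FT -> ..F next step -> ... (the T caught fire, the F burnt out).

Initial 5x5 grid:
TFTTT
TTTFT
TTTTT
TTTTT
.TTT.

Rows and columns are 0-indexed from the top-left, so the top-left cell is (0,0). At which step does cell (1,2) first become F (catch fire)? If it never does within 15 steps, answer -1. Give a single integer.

Step 1: cell (1,2)='F' (+7 fires, +2 burnt)
  -> target ignites at step 1
Step 2: cell (1,2)='.' (+6 fires, +7 burnt)
Step 3: cell (1,2)='.' (+5 fires, +6 burnt)
Step 4: cell (1,2)='.' (+3 fires, +5 burnt)
Step 5: cell (1,2)='.' (+0 fires, +3 burnt)
  fire out at step 5

1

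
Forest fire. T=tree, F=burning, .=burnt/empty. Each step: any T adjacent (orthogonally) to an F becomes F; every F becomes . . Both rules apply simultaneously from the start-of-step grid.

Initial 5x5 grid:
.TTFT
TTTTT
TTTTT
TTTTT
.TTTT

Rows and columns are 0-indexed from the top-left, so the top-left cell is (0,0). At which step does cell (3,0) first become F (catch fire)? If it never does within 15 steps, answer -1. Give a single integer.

Step 1: cell (3,0)='T' (+3 fires, +1 burnt)
Step 2: cell (3,0)='T' (+4 fires, +3 burnt)
Step 3: cell (3,0)='T' (+4 fires, +4 burnt)
Step 4: cell (3,0)='T' (+5 fires, +4 burnt)
Step 5: cell (3,0)='T' (+4 fires, +5 burnt)
Step 6: cell (3,0)='F' (+2 fires, +4 burnt)
  -> target ignites at step 6
Step 7: cell (3,0)='.' (+0 fires, +2 burnt)
  fire out at step 7

6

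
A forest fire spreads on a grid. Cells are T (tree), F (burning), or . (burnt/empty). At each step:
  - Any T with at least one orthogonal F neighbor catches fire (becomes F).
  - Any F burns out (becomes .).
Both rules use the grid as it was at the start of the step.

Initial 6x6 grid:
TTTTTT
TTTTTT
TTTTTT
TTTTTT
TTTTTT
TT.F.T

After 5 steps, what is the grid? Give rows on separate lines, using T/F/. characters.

Step 1: 1 trees catch fire, 1 burn out
  TTTTTT
  TTTTTT
  TTTTTT
  TTTTTT
  TTTFTT
  TT...T
Step 2: 3 trees catch fire, 1 burn out
  TTTTTT
  TTTTTT
  TTTTTT
  TTTFTT
  TTF.FT
  TT...T
Step 3: 5 trees catch fire, 3 burn out
  TTTTTT
  TTTTTT
  TTTFTT
  TTF.FT
  TF...F
  TT...T
Step 4: 8 trees catch fire, 5 burn out
  TTTTTT
  TTTFTT
  TTF.FT
  TF...F
  F.....
  TF...F
Step 5: 7 trees catch fire, 8 burn out
  TTTFTT
  TTF.FT
  TF...F
  F.....
  ......
  F.....

TTTFTT
TTF.FT
TF...F
F.....
......
F.....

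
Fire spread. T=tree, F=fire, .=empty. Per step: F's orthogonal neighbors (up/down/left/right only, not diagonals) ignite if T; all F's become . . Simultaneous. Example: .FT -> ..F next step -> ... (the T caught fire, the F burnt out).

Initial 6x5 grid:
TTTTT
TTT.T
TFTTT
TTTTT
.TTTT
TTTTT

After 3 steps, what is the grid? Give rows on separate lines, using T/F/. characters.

Step 1: 4 trees catch fire, 1 burn out
  TTTTT
  TFT.T
  F.FTT
  TFTTT
  .TTTT
  TTTTT
Step 2: 7 trees catch fire, 4 burn out
  TFTTT
  F.F.T
  ...FT
  F.FTT
  .FTTT
  TTTTT
Step 3: 6 trees catch fire, 7 burn out
  F.FTT
  ....T
  ....F
  ...FT
  ..FTT
  TFTTT

F.FTT
....T
....F
...FT
..FTT
TFTTT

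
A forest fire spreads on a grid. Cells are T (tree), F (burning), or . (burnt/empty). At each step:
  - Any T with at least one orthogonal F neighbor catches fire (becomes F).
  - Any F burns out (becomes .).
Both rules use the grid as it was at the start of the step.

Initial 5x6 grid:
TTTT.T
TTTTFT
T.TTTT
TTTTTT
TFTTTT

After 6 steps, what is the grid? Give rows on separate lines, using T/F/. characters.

Step 1: 6 trees catch fire, 2 burn out
  TTTT.T
  TTTF.F
  T.TTFT
  TFTTTT
  F.FTTT
Step 2: 9 trees catch fire, 6 burn out
  TTTF.F
  TTF...
  T.TF.F
  F.FTFT
  ...FTT
Step 3: 7 trees catch fire, 9 burn out
  TTF...
  TF....
  F.F...
  ...F.F
  ....FT
Step 4: 3 trees catch fire, 7 burn out
  TF....
  F.....
  ......
  ......
  .....F
Step 5: 1 trees catch fire, 3 burn out
  F.....
  ......
  ......
  ......
  ......
Step 6: 0 trees catch fire, 1 burn out
  ......
  ......
  ......
  ......
  ......

......
......
......
......
......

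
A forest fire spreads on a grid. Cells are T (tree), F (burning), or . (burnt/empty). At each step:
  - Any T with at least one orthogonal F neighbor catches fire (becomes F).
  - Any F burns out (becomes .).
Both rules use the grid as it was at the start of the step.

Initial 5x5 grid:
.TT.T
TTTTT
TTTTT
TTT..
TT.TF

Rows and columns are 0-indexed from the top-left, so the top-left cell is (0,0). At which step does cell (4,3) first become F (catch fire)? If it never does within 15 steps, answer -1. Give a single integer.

Step 1: cell (4,3)='F' (+1 fires, +1 burnt)
  -> target ignites at step 1
Step 2: cell (4,3)='.' (+0 fires, +1 burnt)
  fire out at step 2

1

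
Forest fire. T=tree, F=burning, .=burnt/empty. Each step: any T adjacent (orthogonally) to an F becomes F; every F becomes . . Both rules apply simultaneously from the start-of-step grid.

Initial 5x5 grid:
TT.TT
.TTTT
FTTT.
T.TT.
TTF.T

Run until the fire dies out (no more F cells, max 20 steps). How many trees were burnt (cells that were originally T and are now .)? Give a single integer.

Answer: 16

Derivation:
Step 1: +4 fires, +2 burnt (F count now 4)
Step 2: +4 fires, +4 burnt (F count now 4)
Step 3: +3 fires, +4 burnt (F count now 3)
Step 4: +2 fires, +3 burnt (F count now 2)
Step 5: +2 fires, +2 burnt (F count now 2)
Step 6: +1 fires, +2 burnt (F count now 1)
Step 7: +0 fires, +1 burnt (F count now 0)
Fire out after step 7
Initially T: 17, now '.': 24
Total burnt (originally-T cells now '.'): 16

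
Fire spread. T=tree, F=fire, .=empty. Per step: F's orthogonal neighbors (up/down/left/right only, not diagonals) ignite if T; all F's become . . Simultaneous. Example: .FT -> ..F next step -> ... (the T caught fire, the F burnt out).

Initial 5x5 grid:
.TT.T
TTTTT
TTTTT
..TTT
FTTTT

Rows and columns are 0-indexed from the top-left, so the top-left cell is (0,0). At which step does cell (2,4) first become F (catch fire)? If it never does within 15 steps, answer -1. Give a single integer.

Step 1: cell (2,4)='T' (+1 fires, +1 burnt)
Step 2: cell (2,4)='T' (+1 fires, +1 burnt)
Step 3: cell (2,4)='T' (+2 fires, +1 burnt)
Step 4: cell (2,4)='T' (+3 fires, +2 burnt)
Step 5: cell (2,4)='T' (+4 fires, +3 burnt)
Step 6: cell (2,4)='F' (+5 fires, +4 burnt)
  -> target ignites at step 6
Step 7: cell (2,4)='.' (+3 fires, +5 burnt)
Step 8: cell (2,4)='.' (+1 fires, +3 burnt)
Step 9: cell (2,4)='.' (+0 fires, +1 burnt)
  fire out at step 9

6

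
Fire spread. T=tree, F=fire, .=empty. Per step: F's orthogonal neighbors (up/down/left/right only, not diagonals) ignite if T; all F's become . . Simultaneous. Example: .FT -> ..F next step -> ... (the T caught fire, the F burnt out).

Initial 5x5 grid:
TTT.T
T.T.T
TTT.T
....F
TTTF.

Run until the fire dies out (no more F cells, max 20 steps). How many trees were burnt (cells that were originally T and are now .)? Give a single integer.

Step 1: +2 fires, +2 burnt (F count now 2)
Step 2: +2 fires, +2 burnt (F count now 2)
Step 3: +2 fires, +2 burnt (F count now 2)
Step 4: +0 fires, +2 burnt (F count now 0)
Fire out after step 4
Initially T: 14, now '.': 17
Total burnt (originally-T cells now '.'): 6

Answer: 6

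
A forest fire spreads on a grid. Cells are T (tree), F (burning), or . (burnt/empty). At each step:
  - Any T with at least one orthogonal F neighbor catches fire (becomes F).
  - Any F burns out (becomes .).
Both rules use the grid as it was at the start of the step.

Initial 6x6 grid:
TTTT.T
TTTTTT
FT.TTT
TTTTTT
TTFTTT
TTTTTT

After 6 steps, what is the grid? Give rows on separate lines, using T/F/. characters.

Step 1: 7 trees catch fire, 2 burn out
  TTTT.T
  FTTTTT
  .F.TTT
  FTFTTT
  TF.FTT
  TTFTTT
Step 2: 8 trees catch fire, 7 burn out
  FTTT.T
  .FTTTT
  ...TTT
  .F.FTT
  F...FT
  TF.FTT
Step 3: 7 trees catch fire, 8 burn out
  .FTT.T
  ..FTTT
  ...FTT
  ....FT
  .....F
  F...FT
Step 4: 5 trees catch fire, 7 burn out
  ..FT.T
  ...FTT
  ....FT
  .....F
  ......
  .....F
Step 5: 3 trees catch fire, 5 burn out
  ...F.T
  ....FT
  .....F
  ......
  ......
  ......
Step 6: 1 trees catch fire, 3 burn out
  .....T
  .....F
  ......
  ......
  ......
  ......

.....T
.....F
......
......
......
......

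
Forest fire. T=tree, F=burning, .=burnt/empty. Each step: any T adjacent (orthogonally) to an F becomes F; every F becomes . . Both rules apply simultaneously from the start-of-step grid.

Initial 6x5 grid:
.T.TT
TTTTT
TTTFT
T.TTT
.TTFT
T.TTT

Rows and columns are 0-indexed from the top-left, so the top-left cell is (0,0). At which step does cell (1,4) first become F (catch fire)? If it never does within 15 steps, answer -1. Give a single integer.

Step 1: cell (1,4)='T' (+7 fires, +2 burnt)
Step 2: cell (1,4)='F' (+9 fires, +7 burnt)
  -> target ignites at step 2
Step 3: cell (1,4)='.' (+3 fires, +9 burnt)
Step 4: cell (1,4)='.' (+3 fires, +3 burnt)
Step 5: cell (1,4)='.' (+0 fires, +3 burnt)
  fire out at step 5

2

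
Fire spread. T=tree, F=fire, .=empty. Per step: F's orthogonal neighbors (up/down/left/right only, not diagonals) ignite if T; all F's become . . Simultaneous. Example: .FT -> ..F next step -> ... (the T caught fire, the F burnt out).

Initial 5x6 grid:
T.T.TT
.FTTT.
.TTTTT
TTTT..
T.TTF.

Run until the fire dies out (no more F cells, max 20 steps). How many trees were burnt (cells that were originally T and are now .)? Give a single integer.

Answer: 18

Derivation:
Step 1: +3 fires, +2 burnt (F count now 3)
Step 2: +6 fires, +3 burnt (F count now 6)
Step 3: +4 fires, +6 burnt (F count now 4)
Step 4: +3 fires, +4 burnt (F count now 3)
Step 5: +2 fires, +3 burnt (F count now 2)
Step 6: +0 fires, +2 burnt (F count now 0)
Fire out after step 6
Initially T: 19, now '.': 29
Total burnt (originally-T cells now '.'): 18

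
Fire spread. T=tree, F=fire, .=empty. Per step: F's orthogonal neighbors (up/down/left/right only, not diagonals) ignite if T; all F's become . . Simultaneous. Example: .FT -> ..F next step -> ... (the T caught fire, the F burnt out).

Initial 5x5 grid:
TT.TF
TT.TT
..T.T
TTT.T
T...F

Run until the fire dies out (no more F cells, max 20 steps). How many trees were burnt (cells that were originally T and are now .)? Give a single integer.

Step 1: +3 fires, +2 burnt (F count now 3)
Step 2: +2 fires, +3 burnt (F count now 2)
Step 3: +0 fires, +2 burnt (F count now 0)
Fire out after step 3
Initially T: 14, now '.': 16
Total burnt (originally-T cells now '.'): 5

Answer: 5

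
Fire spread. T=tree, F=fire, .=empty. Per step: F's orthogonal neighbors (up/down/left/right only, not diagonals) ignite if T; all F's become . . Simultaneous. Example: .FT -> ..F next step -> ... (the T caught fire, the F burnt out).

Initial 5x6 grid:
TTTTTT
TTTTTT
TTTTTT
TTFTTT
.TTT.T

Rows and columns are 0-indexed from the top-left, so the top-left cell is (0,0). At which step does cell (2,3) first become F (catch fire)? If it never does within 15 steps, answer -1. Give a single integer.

Step 1: cell (2,3)='T' (+4 fires, +1 burnt)
Step 2: cell (2,3)='F' (+7 fires, +4 burnt)
  -> target ignites at step 2
Step 3: cell (2,3)='.' (+6 fires, +7 burnt)
Step 4: cell (2,3)='.' (+6 fires, +6 burnt)
Step 5: cell (2,3)='.' (+3 fires, +6 burnt)
Step 6: cell (2,3)='.' (+1 fires, +3 burnt)
Step 7: cell (2,3)='.' (+0 fires, +1 burnt)
  fire out at step 7

2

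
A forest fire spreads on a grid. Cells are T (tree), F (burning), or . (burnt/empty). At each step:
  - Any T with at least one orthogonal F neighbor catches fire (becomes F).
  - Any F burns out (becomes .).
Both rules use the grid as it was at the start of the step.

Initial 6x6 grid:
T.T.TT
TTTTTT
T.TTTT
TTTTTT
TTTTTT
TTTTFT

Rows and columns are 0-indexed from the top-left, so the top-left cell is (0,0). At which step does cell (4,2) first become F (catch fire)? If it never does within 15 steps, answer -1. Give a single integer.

Step 1: cell (4,2)='T' (+3 fires, +1 burnt)
Step 2: cell (4,2)='T' (+4 fires, +3 burnt)
Step 3: cell (4,2)='F' (+5 fires, +4 burnt)
  -> target ignites at step 3
Step 4: cell (4,2)='.' (+6 fires, +5 burnt)
Step 5: cell (4,2)='.' (+6 fires, +6 burnt)
Step 6: cell (4,2)='.' (+3 fires, +6 burnt)
Step 7: cell (4,2)='.' (+3 fires, +3 burnt)
Step 8: cell (4,2)='.' (+1 fires, +3 burnt)
Step 9: cell (4,2)='.' (+1 fires, +1 burnt)
Step 10: cell (4,2)='.' (+0 fires, +1 burnt)
  fire out at step 10

3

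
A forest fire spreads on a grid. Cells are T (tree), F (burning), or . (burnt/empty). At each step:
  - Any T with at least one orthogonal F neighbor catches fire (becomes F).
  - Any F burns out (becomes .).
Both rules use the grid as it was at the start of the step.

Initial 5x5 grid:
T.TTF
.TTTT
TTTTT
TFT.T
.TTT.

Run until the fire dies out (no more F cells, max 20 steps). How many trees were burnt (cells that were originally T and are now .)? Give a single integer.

Step 1: +6 fires, +2 burnt (F count now 6)
Step 2: +7 fires, +6 burnt (F count now 7)
Step 3: +4 fires, +7 burnt (F count now 4)
Step 4: +0 fires, +4 burnt (F count now 0)
Fire out after step 4
Initially T: 18, now '.': 24
Total burnt (originally-T cells now '.'): 17

Answer: 17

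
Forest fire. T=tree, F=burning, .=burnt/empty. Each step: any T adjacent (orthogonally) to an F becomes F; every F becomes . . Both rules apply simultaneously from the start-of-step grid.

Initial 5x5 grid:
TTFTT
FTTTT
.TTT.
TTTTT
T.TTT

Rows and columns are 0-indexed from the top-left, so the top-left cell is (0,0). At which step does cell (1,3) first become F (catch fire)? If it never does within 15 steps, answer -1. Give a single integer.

Step 1: cell (1,3)='T' (+5 fires, +2 burnt)
Step 2: cell (1,3)='F' (+4 fires, +5 burnt)
  -> target ignites at step 2
Step 3: cell (1,3)='.' (+4 fires, +4 burnt)
Step 4: cell (1,3)='.' (+3 fires, +4 burnt)
Step 5: cell (1,3)='.' (+3 fires, +3 burnt)
Step 6: cell (1,3)='.' (+1 fires, +3 burnt)
Step 7: cell (1,3)='.' (+0 fires, +1 burnt)
  fire out at step 7

2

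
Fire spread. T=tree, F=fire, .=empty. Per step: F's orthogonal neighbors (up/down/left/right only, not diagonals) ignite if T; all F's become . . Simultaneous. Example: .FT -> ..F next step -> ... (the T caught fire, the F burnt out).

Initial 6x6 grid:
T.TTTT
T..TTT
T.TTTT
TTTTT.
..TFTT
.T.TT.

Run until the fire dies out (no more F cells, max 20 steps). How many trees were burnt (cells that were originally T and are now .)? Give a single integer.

Step 1: +4 fires, +1 burnt (F count now 4)
Step 2: +5 fires, +4 burnt (F count now 5)
Step 3: +4 fires, +5 burnt (F count now 4)
Step 4: +4 fires, +4 burnt (F count now 4)
Step 5: +4 fires, +4 burnt (F count now 4)
Step 6: +2 fires, +4 burnt (F count now 2)
Step 7: +1 fires, +2 burnt (F count now 1)
Step 8: +0 fires, +1 burnt (F count now 0)
Fire out after step 8
Initially T: 25, now '.': 35
Total burnt (originally-T cells now '.'): 24

Answer: 24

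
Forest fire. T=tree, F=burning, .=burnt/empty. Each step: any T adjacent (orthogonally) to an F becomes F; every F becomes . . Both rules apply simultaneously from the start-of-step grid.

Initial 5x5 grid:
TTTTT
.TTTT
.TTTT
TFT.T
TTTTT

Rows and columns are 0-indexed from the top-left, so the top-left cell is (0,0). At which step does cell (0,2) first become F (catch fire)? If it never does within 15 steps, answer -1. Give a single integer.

Step 1: cell (0,2)='T' (+4 fires, +1 burnt)
Step 2: cell (0,2)='T' (+4 fires, +4 burnt)
Step 3: cell (0,2)='T' (+4 fires, +4 burnt)
Step 4: cell (0,2)='F' (+5 fires, +4 burnt)
  -> target ignites at step 4
Step 5: cell (0,2)='.' (+3 fires, +5 burnt)
Step 6: cell (0,2)='.' (+1 fires, +3 burnt)
Step 7: cell (0,2)='.' (+0 fires, +1 burnt)
  fire out at step 7

4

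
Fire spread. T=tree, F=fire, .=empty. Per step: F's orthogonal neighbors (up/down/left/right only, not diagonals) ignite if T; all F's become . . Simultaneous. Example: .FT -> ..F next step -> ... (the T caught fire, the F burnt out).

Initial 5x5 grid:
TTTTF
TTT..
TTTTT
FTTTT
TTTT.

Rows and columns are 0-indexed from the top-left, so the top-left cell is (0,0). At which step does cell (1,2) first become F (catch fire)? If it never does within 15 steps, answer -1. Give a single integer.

Step 1: cell (1,2)='T' (+4 fires, +2 burnt)
Step 2: cell (1,2)='T' (+5 fires, +4 burnt)
Step 3: cell (1,2)='F' (+7 fires, +5 burnt)
  -> target ignites at step 3
Step 4: cell (1,2)='.' (+3 fires, +7 burnt)
Step 5: cell (1,2)='.' (+1 fires, +3 burnt)
Step 6: cell (1,2)='.' (+0 fires, +1 burnt)
  fire out at step 6

3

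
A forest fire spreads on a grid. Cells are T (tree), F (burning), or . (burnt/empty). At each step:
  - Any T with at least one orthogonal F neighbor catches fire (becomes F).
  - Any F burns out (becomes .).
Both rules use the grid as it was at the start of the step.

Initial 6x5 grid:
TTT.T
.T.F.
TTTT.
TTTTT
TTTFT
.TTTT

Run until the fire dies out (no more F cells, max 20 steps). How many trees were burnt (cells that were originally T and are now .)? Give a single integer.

Answer: 21

Derivation:
Step 1: +5 fires, +2 burnt (F count now 5)
Step 2: +6 fires, +5 burnt (F count now 6)
Step 3: +4 fires, +6 burnt (F count now 4)
Step 4: +3 fires, +4 burnt (F count now 3)
Step 5: +1 fires, +3 burnt (F count now 1)
Step 6: +2 fires, +1 burnt (F count now 2)
Step 7: +0 fires, +2 burnt (F count now 0)
Fire out after step 7
Initially T: 22, now '.': 29
Total burnt (originally-T cells now '.'): 21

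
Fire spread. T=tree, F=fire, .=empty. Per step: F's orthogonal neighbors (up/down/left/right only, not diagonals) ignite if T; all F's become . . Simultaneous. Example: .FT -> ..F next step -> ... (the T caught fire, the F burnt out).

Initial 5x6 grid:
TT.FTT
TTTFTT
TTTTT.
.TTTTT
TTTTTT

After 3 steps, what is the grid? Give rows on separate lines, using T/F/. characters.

Step 1: 4 trees catch fire, 2 burn out
  TT..FT
  TTF.FT
  TTTFT.
  .TTTTT
  TTTTTT
Step 2: 6 trees catch fire, 4 burn out
  TT...F
  TF...F
  TTF.F.
  .TTFTT
  TTTTTT
Step 3: 6 trees catch fire, 6 burn out
  TF....
  F.....
  TF....
  .TF.FT
  TTTFTT

TF....
F.....
TF....
.TF.FT
TTTFTT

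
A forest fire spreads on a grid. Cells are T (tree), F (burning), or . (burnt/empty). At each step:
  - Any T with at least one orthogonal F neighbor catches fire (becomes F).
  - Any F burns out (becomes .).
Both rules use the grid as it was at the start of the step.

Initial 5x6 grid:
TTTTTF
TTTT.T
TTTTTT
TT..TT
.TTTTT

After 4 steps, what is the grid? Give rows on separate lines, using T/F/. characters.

Step 1: 2 trees catch fire, 1 burn out
  TTTTF.
  TTTT.F
  TTTTTT
  TT..TT
  .TTTTT
Step 2: 2 trees catch fire, 2 burn out
  TTTF..
  TTTT..
  TTTTTF
  TT..TT
  .TTTTT
Step 3: 4 trees catch fire, 2 burn out
  TTF...
  TTTF..
  TTTTF.
  TT..TF
  .TTTTT
Step 4: 5 trees catch fire, 4 burn out
  TF....
  TTF...
  TTTF..
  TT..F.
  .TTTTF

TF....
TTF...
TTTF..
TT..F.
.TTTTF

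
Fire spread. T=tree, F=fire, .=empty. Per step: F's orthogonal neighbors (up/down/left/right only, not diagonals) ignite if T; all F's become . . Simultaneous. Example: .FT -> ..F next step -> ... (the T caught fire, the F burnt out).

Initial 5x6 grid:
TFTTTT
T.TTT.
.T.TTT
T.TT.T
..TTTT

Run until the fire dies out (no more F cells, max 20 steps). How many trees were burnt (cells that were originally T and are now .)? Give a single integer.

Step 1: +2 fires, +1 burnt (F count now 2)
Step 2: +3 fires, +2 burnt (F count now 3)
Step 3: +2 fires, +3 burnt (F count now 2)
Step 4: +3 fires, +2 burnt (F count now 3)
Step 5: +2 fires, +3 burnt (F count now 2)
Step 6: +3 fires, +2 burnt (F count now 3)
Step 7: +3 fires, +3 burnt (F count now 3)
Step 8: +1 fires, +3 burnt (F count now 1)
Step 9: +0 fires, +1 burnt (F count now 0)
Fire out after step 9
Initially T: 21, now '.': 28
Total burnt (originally-T cells now '.'): 19

Answer: 19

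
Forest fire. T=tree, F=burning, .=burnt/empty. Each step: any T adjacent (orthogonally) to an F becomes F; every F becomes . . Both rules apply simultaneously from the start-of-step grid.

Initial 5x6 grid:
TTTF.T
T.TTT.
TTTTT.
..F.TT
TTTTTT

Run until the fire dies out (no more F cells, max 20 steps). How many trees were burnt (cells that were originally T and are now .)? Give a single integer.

Answer: 20

Derivation:
Step 1: +4 fires, +2 burnt (F count now 4)
Step 2: +7 fires, +4 burnt (F count now 7)
Step 3: +5 fires, +7 burnt (F count now 5)
Step 4: +3 fires, +5 burnt (F count now 3)
Step 5: +1 fires, +3 burnt (F count now 1)
Step 6: +0 fires, +1 burnt (F count now 0)
Fire out after step 6
Initially T: 21, now '.': 29
Total burnt (originally-T cells now '.'): 20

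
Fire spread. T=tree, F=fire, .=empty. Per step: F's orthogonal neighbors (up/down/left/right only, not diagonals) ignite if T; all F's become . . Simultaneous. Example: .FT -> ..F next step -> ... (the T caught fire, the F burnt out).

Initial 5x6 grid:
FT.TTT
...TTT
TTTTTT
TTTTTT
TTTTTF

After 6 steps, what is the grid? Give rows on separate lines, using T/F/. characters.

Step 1: 3 trees catch fire, 2 burn out
  .F.TTT
  ...TTT
  TTTTTT
  TTTTTF
  TTTTF.
Step 2: 3 trees catch fire, 3 burn out
  ...TTT
  ...TTT
  TTTTTF
  TTTTF.
  TTTF..
Step 3: 4 trees catch fire, 3 burn out
  ...TTT
  ...TTF
  TTTTF.
  TTTF..
  TTF...
Step 4: 5 trees catch fire, 4 burn out
  ...TTF
  ...TF.
  TTTF..
  TTF...
  TF....
Step 5: 5 trees catch fire, 5 burn out
  ...TF.
  ...F..
  TTF...
  TF....
  F.....
Step 6: 3 trees catch fire, 5 burn out
  ...F..
  ......
  TF....
  F.....
  ......

...F..
......
TF....
F.....
......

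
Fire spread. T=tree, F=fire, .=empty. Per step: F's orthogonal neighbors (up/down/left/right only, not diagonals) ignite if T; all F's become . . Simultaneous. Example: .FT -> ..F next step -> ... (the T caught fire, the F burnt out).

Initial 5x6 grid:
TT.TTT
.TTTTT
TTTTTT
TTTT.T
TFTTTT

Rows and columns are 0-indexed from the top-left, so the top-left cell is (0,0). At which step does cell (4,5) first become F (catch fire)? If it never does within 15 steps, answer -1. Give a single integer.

Step 1: cell (4,5)='T' (+3 fires, +1 burnt)
Step 2: cell (4,5)='T' (+4 fires, +3 burnt)
Step 3: cell (4,5)='T' (+5 fires, +4 burnt)
Step 4: cell (4,5)='F' (+4 fires, +5 burnt)
  -> target ignites at step 4
Step 5: cell (4,5)='.' (+4 fires, +4 burnt)
Step 6: cell (4,5)='.' (+3 fires, +4 burnt)
Step 7: cell (4,5)='.' (+2 fires, +3 burnt)
Step 8: cell (4,5)='.' (+1 fires, +2 burnt)
Step 9: cell (4,5)='.' (+0 fires, +1 burnt)
  fire out at step 9

4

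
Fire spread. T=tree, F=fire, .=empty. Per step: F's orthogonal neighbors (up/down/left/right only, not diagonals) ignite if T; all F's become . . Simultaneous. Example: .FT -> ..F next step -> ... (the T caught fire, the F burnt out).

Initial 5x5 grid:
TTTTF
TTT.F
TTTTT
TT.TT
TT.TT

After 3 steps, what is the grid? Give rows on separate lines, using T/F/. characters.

Step 1: 2 trees catch fire, 2 burn out
  TTTF.
  TTT..
  TTTTF
  TT.TT
  TT.TT
Step 2: 3 trees catch fire, 2 burn out
  TTF..
  TTT..
  TTTF.
  TT.TF
  TT.TT
Step 3: 5 trees catch fire, 3 burn out
  TF...
  TTF..
  TTF..
  TT.F.
  TT.TF

TF...
TTF..
TTF..
TT.F.
TT.TF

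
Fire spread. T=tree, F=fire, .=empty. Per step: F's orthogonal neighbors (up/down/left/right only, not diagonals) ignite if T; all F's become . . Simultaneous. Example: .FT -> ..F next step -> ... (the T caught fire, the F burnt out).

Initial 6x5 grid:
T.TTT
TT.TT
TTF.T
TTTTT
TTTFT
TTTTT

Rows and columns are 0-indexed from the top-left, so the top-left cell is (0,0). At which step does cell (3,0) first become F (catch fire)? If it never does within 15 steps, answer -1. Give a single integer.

Step 1: cell (3,0)='T' (+6 fires, +2 burnt)
Step 2: cell (3,0)='T' (+7 fires, +6 burnt)
Step 3: cell (3,0)='F' (+5 fires, +7 burnt)
  -> target ignites at step 3
Step 4: cell (3,0)='.' (+3 fires, +5 burnt)
Step 5: cell (3,0)='.' (+2 fires, +3 burnt)
Step 6: cell (3,0)='.' (+1 fires, +2 burnt)
Step 7: cell (3,0)='.' (+1 fires, +1 burnt)
Step 8: cell (3,0)='.' (+0 fires, +1 burnt)
  fire out at step 8

3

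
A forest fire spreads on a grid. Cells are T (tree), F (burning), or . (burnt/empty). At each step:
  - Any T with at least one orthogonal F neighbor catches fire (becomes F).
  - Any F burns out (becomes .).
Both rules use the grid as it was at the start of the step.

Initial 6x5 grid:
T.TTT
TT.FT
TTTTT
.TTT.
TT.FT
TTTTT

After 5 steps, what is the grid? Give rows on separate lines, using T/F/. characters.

Step 1: 6 trees catch fire, 2 burn out
  T.TFT
  TT..F
  TTTFT
  .TTF.
  TT..F
  TTTFT
Step 2: 7 trees catch fire, 6 burn out
  T.F.F
  TT...
  TTF.F
  .TF..
  TT...
  TTF.F
Step 3: 3 trees catch fire, 7 burn out
  T....
  TT...
  TF...
  .F...
  TT...
  TF...
Step 4: 4 trees catch fire, 3 burn out
  T....
  TF...
  F....
  .....
  TF...
  F....
Step 5: 2 trees catch fire, 4 burn out
  T....
  F....
  .....
  .....
  F....
  .....

T....
F....
.....
.....
F....
.....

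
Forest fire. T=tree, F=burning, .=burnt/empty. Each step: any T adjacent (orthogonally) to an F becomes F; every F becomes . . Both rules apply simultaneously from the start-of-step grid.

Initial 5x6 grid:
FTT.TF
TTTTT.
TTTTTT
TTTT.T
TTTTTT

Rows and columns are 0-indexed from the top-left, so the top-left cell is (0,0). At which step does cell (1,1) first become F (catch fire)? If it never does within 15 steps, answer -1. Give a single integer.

Step 1: cell (1,1)='T' (+3 fires, +2 burnt)
Step 2: cell (1,1)='F' (+4 fires, +3 burnt)
  -> target ignites at step 2
Step 3: cell (1,1)='.' (+5 fires, +4 burnt)
Step 4: cell (1,1)='.' (+5 fires, +5 burnt)
Step 5: cell (1,1)='.' (+4 fires, +5 burnt)
Step 6: cell (1,1)='.' (+3 fires, +4 burnt)
Step 7: cell (1,1)='.' (+1 fires, +3 burnt)
Step 8: cell (1,1)='.' (+0 fires, +1 burnt)
  fire out at step 8

2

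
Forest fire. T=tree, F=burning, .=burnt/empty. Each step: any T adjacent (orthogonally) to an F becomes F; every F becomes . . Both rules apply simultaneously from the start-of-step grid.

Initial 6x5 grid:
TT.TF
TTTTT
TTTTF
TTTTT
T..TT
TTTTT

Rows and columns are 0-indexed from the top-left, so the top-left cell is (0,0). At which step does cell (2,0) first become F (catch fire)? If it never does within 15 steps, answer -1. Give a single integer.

Step 1: cell (2,0)='T' (+4 fires, +2 burnt)
Step 2: cell (2,0)='T' (+4 fires, +4 burnt)
Step 3: cell (2,0)='T' (+5 fires, +4 burnt)
Step 4: cell (2,0)='F' (+4 fires, +5 burnt)
  -> target ignites at step 4
Step 5: cell (2,0)='.' (+4 fires, +4 burnt)
Step 6: cell (2,0)='.' (+3 fires, +4 burnt)
Step 7: cell (2,0)='.' (+1 fires, +3 burnt)
Step 8: cell (2,0)='.' (+0 fires, +1 burnt)
  fire out at step 8

4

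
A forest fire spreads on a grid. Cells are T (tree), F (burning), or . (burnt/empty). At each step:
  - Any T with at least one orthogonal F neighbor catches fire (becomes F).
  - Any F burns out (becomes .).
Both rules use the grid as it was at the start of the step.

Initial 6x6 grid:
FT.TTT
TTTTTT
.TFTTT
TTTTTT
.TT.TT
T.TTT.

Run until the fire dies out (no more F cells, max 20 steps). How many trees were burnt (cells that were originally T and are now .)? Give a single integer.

Answer: 27

Derivation:
Step 1: +6 fires, +2 burnt (F count now 6)
Step 2: +6 fires, +6 burnt (F count now 6)
Step 3: +7 fires, +6 burnt (F count now 7)
Step 4: +5 fires, +7 burnt (F count now 5)
Step 5: +3 fires, +5 burnt (F count now 3)
Step 6: +0 fires, +3 burnt (F count now 0)
Fire out after step 6
Initially T: 28, now '.': 35
Total burnt (originally-T cells now '.'): 27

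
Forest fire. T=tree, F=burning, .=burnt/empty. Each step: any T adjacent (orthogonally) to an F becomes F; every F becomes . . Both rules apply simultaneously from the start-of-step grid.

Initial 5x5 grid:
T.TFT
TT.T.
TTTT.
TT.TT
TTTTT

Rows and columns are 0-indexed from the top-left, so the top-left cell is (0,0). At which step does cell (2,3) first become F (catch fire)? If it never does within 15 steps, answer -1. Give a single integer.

Step 1: cell (2,3)='T' (+3 fires, +1 burnt)
Step 2: cell (2,3)='F' (+1 fires, +3 burnt)
  -> target ignites at step 2
Step 3: cell (2,3)='.' (+2 fires, +1 burnt)
Step 4: cell (2,3)='.' (+3 fires, +2 burnt)
Step 5: cell (2,3)='.' (+5 fires, +3 burnt)
Step 6: cell (2,3)='.' (+3 fires, +5 burnt)
Step 7: cell (2,3)='.' (+2 fires, +3 burnt)
Step 8: cell (2,3)='.' (+0 fires, +2 burnt)
  fire out at step 8

2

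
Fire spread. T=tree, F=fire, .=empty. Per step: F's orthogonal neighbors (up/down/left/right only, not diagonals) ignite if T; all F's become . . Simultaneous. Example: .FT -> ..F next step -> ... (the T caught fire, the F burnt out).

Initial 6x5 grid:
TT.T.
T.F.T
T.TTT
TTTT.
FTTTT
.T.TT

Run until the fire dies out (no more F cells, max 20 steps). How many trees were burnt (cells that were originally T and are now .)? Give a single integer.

Step 1: +3 fires, +2 burnt (F count now 3)
Step 2: +6 fires, +3 burnt (F count now 6)
Step 3: +4 fires, +6 burnt (F count now 4)
Step 4: +4 fires, +4 burnt (F count now 4)
Step 5: +2 fires, +4 burnt (F count now 2)
Step 6: +0 fires, +2 burnt (F count now 0)
Fire out after step 6
Initially T: 20, now '.': 29
Total burnt (originally-T cells now '.'): 19

Answer: 19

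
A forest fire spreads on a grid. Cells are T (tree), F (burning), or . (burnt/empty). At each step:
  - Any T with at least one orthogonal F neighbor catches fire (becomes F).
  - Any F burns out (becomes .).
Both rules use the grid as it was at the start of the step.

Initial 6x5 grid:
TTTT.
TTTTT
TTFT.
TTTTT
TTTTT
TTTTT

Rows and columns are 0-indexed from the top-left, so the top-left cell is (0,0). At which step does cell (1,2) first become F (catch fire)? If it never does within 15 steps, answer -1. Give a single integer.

Step 1: cell (1,2)='F' (+4 fires, +1 burnt)
  -> target ignites at step 1
Step 2: cell (1,2)='.' (+7 fires, +4 burnt)
Step 3: cell (1,2)='.' (+9 fires, +7 burnt)
Step 4: cell (1,2)='.' (+5 fires, +9 burnt)
Step 5: cell (1,2)='.' (+2 fires, +5 burnt)
Step 6: cell (1,2)='.' (+0 fires, +2 burnt)
  fire out at step 6

1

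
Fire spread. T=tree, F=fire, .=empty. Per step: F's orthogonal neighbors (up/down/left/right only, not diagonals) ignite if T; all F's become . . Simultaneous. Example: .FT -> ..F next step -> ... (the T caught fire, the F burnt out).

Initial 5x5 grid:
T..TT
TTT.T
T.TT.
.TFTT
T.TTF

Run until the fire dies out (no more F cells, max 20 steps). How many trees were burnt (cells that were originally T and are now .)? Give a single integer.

Step 1: +6 fires, +2 burnt (F count now 6)
Step 2: +2 fires, +6 burnt (F count now 2)
Step 3: +1 fires, +2 burnt (F count now 1)
Step 4: +1 fires, +1 burnt (F count now 1)
Step 5: +2 fires, +1 burnt (F count now 2)
Step 6: +0 fires, +2 burnt (F count now 0)
Fire out after step 6
Initially T: 16, now '.': 21
Total burnt (originally-T cells now '.'): 12

Answer: 12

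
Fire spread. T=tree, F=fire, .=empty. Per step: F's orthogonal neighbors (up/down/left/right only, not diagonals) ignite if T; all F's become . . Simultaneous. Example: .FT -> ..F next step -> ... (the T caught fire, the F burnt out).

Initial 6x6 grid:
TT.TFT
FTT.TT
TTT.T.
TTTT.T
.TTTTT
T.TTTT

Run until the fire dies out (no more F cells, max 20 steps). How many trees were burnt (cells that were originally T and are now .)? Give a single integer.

Step 1: +6 fires, +2 burnt (F count now 6)
Step 2: +6 fires, +6 burnt (F count now 6)
Step 3: +2 fires, +6 burnt (F count now 2)
Step 4: +2 fires, +2 burnt (F count now 2)
Step 5: +2 fires, +2 burnt (F count now 2)
Step 6: +2 fires, +2 burnt (F count now 2)
Step 7: +2 fires, +2 burnt (F count now 2)
Step 8: +2 fires, +2 burnt (F count now 2)
Step 9: +2 fires, +2 burnt (F count now 2)
Step 10: +0 fires, +2 burnt (F count now 0)
Fire out after step 10
Initially T: 27, now '.': 35
Total burnt (originally-T cells now '.'): 26

Answer: 26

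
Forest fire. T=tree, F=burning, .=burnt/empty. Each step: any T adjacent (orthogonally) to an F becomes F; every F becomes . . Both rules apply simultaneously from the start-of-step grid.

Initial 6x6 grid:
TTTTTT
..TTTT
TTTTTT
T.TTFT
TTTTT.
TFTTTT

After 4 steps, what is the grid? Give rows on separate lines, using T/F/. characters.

Step 1: 7 trees catch fire, 2 burn out
  TTTTTT
  ..TTTT
  TTTTFT
  T.TF.F
  TFTTF.
  F.FTTT
Step 2: 9 trees catch fire, 7 burn out
  TTTTTT
  ..TTFT
  TTTF.F
  T.F...
  F.FF..
  ...FFT
Step 3: 6 trees catch fire, 9 burn out
  TTTTFT
  ..TF.F
  TTF...
  F.....
  ......
  .....F
Step 4: 5 trees catch fire, 6 burn out
  TTTF.F
  ..F...
  FF....
  ......
  ......
  ......

TTTF.F
..F...
FF....
......
......
......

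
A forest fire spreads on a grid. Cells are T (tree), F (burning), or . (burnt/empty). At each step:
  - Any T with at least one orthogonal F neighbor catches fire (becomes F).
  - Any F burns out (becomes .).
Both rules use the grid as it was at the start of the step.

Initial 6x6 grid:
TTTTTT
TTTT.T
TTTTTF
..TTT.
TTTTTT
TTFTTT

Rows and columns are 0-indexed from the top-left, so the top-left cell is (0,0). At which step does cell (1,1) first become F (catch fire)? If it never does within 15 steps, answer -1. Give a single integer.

Step 1: cell (1,1)='T' (+5 fires, +2 burnt)
Step 2: cell (1,1)='T' (+8 fires, +5 burnt)
Step 3: cell (1,1)='T' (+7 fires, +8 burnt)
Step 4: cell (1,1)='T' (+4 fires, +7 burnt)
Step 5: cell (1,1)='F' (+3 fires, +4 burnt)
  -> target ignites at step 5
Step 6: cell (1,1)='.' (+2 fires, +3 burnt)
Step 7: cell (1,1)='.' (+1 fires, +2 burnt)
Step 8: cell (1,1)='.' (+0 fires, +1 burnt)
  fire out at step 8

5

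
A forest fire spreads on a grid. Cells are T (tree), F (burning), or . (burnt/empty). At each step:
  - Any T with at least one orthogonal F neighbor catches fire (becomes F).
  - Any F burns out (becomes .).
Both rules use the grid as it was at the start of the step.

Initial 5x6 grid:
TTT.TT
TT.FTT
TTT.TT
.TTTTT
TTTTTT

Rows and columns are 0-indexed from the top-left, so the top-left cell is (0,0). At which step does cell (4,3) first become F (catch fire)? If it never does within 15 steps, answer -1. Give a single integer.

Step 1: cell (4,3)='T' (+1 fires, +1 burnt)
Step 2: cell (4,3)='T' (+3 fires, +1 burnt)
Step 3: cell (4,3)='T' (+3 fires, +3 burnt)
Step 4: cell (4,3)='T' (+3 fires, +3 burnt)
Step 5: cell (4,3)='F' (+3 fires, +3 burnt)
  -> target ignites at step 5
Step 6: cell (4,3)='.' (+3 fires, +3 burnt)
Step 7: cell (4,3)='.' (+2 fires, +3 burnt)
Step 8: cell (4,3)='.' (+3 fires, +2 burnt)
Step 9: cell (4,3)='.' (+2 fires, +3 burnt)
Step 10: cell (4,3)='.' (+2 fires, +2 burnt)
Step 11: cell (4,3)='.' (+0 fires, +2 burnt)
  fire out at step 11

5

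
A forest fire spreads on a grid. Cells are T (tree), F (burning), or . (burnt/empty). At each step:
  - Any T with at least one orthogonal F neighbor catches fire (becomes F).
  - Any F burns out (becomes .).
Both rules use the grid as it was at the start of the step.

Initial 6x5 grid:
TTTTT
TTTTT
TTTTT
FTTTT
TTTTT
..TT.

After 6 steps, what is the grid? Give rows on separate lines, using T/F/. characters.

Step 1: 3 trees catch fire, 1 burn out
  TTTTT
  TTTTT
  FTTTT
  .FTTT
  FTTTT
  ..TT.
Step 2: 4 trees catch fire, 3 burn out
  TTTTT
  FTTTT
  .FTTT
  ..FTT
  .FTTT
  ..TT.
Step 3: 5 trees catch fire, 4 burn out
  FTTTT
  .FTTT
  ..FTT
  ...FT
  ..FTT
  ..TT.
Step 4: 6 trees catch fire, 5 burn out
  .FTTT
  ..FTT
  ...FT
  ....F
  ...FT
  ..FT.
Step 5: 5 trees catch fire, 6 burn out
  ..FTT
  ...FT
  ....F
  .....
  ....F
  ...F.
Step 6: 2 trees catch fire, 5 burn out
  ...FT
  ....F
  .....
  .....
  .....
  .....

...FT
....F
.....
.....
.....
.....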